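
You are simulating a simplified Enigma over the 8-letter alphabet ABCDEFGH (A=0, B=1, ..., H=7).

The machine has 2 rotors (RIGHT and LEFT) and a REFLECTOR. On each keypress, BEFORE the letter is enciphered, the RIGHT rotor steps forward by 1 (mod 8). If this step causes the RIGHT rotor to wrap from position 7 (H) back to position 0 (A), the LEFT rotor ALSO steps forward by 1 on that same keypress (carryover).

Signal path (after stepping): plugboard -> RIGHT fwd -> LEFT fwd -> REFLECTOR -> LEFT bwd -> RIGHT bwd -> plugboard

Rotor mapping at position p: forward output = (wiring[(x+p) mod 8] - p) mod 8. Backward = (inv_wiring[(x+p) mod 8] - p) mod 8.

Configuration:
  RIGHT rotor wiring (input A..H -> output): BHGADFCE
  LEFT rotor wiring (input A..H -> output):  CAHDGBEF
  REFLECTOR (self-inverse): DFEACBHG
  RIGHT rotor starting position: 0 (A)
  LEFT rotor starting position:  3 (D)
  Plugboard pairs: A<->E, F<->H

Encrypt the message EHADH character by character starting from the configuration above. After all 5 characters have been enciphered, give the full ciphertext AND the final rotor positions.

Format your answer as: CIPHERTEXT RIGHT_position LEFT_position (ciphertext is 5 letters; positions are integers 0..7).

Char 1 ('E'): step: R->1, L=3; E->plug->A->R->G->L->F->refl->B->L'->D->R'->G->plug->G
Char 2 ('H'): step: R->2, L=3; H->plug->F->R->C->L->G->refl->H->L'->F->R'->H->plug->F
Char 3 ('A'): step: R->3, L=3; A->plug->E->R->B->L->D->refl->A->L'->A->R'->B->plug->B
Char 4 ('D'): step: R->4, L=3; D->plug->D->R->A->L->A->refl->D->L'->B->R'->B->plug->B
Char 5 ('H'): step: R->5, L=3; H->plug->F->R->B->L->D->refl->A->L'->A->R'->A->plug->E
Final: ciphertext=GFBBE, RIGHT=5, LEFT=3

Answer: GFBBE 5 3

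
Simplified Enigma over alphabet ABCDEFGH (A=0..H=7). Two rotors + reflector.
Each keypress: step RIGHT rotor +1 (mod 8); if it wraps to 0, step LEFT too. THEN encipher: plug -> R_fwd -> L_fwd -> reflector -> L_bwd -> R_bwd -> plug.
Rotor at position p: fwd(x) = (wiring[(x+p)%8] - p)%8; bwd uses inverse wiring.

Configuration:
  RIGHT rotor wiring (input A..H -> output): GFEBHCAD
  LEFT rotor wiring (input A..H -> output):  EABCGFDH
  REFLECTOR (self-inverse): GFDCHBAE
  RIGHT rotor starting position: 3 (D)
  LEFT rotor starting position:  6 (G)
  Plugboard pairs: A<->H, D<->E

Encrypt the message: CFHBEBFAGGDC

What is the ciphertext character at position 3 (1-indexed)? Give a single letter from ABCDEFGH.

Char 1 ('C'): step: R->4, L=6; C->plug->C->R->E->L->D->refl->C->L'->D->R'->A->plug->H
Char 2 ('F'): step: R->5, L=6; F->plug->F->R->H->L->H->refl->E->L'->F->R'->A->plug->H
Char 3 ('H'): step: R->6, L=6; H->plug->A->R->C->L->G->refl->A->L'->G->R'->E->plug->D

D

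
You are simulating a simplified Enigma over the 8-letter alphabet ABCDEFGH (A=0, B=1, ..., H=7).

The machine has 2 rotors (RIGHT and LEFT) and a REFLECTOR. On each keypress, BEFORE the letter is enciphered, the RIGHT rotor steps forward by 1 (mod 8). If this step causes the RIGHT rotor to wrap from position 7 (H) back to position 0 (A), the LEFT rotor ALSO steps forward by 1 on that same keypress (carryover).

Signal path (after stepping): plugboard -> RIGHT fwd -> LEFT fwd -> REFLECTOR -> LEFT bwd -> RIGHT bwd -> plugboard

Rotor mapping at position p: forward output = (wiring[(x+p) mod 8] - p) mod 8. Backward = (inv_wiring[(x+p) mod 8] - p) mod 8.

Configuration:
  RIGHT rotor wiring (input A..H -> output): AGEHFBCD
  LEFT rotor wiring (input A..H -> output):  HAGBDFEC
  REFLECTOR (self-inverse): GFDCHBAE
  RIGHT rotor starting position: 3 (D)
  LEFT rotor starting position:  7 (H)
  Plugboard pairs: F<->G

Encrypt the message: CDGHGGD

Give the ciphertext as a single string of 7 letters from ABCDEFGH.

Answer: ABEDFFH

Derivation:
Char 1 ('C'): step: R->4, L=7; C->plug->C->R->G->L->G->refl->A->L'->B->R'->A->plug->A
Char 2 ('D'): step: R->5, L=7; D->plug->D->R->D->L->H->refl->E->L'->F->R'->B->plug->B
Char 3 ('G'): step: R->6, L=7; G->plug->F->R->B->L->A->refl->G->L'->G->R'->E->plug->E
Char 4 ('H'): step: R->7, L=7; H->plug->H->R->D->L->H->refl->E->L'->F->R'->D->plug->D
Char 5 ('G'): step: R->0, L->0 (L advanced); G->plug->F->R->B->L->A->refl->G->L'->C->R'->G->plug->F
Char 6 ('G'): step: R->1, L=0; G->plug->F->R->B->L->A->refl->G->L'->C->R'->G->plug->F
Char 7 ('D'): step: R->2, L=0; D->plug->D->R->H->L->C->refl->D->L'->E->R'->H->plug->H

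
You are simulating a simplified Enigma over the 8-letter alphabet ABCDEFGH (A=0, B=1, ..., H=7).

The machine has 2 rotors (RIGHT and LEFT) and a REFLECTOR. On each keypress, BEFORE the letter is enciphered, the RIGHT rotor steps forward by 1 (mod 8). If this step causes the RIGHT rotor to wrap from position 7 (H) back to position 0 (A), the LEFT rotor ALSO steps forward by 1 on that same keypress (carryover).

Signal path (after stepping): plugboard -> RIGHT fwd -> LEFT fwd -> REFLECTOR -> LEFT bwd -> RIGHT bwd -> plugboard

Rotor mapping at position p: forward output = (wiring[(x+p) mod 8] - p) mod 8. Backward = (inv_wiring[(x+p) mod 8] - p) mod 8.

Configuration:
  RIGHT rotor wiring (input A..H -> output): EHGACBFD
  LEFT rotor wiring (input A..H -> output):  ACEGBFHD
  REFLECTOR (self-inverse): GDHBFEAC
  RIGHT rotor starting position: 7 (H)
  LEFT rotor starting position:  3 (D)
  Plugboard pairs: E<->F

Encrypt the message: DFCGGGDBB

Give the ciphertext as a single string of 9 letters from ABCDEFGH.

Char 1 ('D'): step: R->0, L->4 (L advanced); D->plug->D->R->A->L->F->refl->E->L'->E->R'->A->plug->A
Char 2 ('F'): step: R->1, L=4; F->plug->E->R->A->L->F->refl->E->L'->E->R'->F->plug->E
Char 3 ('C'): step: R->2, L=4; C->plug->C->R->A->L->F->refl->E->L'->E->R'->A->plug->A
Char 4 ('G'): step: R->3, L=4; G->plug->G->R->E->L->E->refl->F->L'->A->R'->E->plug->F
Char 5 ('G'): step: R->4, L=4; G->plug->G->R->C->L->D->refl->B->L'->B->R'->C->plug->C
Char 6 ('G'): step: R->5, L=4; G->plug->G->R->D->L->H->refl->C->L'->H->R'->D->plug->D
Char 7 ('D'): step: R->6, L=4; D->plug->D->R->B->L->B->refl->D->L'->C->R'->F->plug->E
Char 8 ('B'): step: R->7, L=4; B->plug->B->R->F->L->G->refl->A->L'->G->R'->H->plug->H
Char 9 ('B'): step: R->0, L->5 (L advanced); B->plug->B->R->H->L->E->refl->F->L'->E->R'->A->plug->A

Answer: AEAFCDEHA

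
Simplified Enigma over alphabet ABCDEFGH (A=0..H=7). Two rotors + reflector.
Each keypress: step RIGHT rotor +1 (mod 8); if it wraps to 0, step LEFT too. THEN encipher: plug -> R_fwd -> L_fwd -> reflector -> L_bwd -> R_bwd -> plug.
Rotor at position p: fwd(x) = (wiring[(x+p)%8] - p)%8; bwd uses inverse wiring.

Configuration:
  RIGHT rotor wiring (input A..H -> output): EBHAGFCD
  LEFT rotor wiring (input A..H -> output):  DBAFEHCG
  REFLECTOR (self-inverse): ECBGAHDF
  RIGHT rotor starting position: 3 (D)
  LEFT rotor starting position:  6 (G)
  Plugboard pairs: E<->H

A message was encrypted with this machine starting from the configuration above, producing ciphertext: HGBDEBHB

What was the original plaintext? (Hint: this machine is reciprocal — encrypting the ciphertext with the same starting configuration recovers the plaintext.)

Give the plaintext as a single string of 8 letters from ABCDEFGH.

Answer: BCFHGFAC

Derivation:
Char 1 ('H'): step: R->4, L=6; H->plug->E->R->A->L->E->refl->A->L'->B->R'->B->plug->B
Char 2 ('G'): step: R->5, L=6; G->plug->G->R->D->L->D->refl->G->L'->G->R'->C->plug->C
Char 3 ('B'): step: R->6, L=6; B->plug->B->R->F->L->H->refl->F->L'->C->R'->F->plug->F
Char 4 ('D'): step: R->7, L=6; D->plug->D->R->A->L->E->refl->A->L'->B->R'->E->plug->H
Char 5 ('E'): step: R->0, L->7 (L advanced); E->plug->H->R->D->L->B->refl->C->L'->C->R'->G->plug->G
Char 6 ('B'): step: R->1, L=7; B->plug->B->R->G->L->A->refl->E->L'->B->R'->F->plug->F
Char 7 ('H'): step: R->2, L=7; H->plug->E->R->A->L->H->refl->F->L'->F->R'->A->plug->A
Char 8 ('B'): step: R->3, L=7; B->plug->B->R->D->L->B->refl->C->L'->C->R'->C->plug->C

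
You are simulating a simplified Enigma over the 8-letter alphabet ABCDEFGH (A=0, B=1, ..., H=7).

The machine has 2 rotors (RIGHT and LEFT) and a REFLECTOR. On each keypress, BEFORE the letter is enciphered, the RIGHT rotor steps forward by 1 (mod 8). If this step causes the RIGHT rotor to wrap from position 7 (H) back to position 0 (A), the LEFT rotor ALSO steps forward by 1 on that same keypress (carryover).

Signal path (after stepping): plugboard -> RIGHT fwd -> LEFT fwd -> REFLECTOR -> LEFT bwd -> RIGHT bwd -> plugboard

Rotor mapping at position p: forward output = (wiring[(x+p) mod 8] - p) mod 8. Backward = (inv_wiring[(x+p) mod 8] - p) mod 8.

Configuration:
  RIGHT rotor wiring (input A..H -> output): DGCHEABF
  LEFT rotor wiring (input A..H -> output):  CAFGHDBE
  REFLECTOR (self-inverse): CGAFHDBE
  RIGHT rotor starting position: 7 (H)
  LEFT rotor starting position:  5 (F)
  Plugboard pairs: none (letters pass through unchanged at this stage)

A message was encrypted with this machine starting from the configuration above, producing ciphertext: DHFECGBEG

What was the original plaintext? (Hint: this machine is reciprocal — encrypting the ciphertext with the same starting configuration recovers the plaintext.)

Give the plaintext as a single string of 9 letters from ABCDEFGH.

Char 1 ('D'): step: R->0, L->6 (L advanced); D->plug->D->R->H->L->F->refl->D->L'->A->R'->F->plug->F
Char 2 ('H'): step: R->1, L=6; H->plug->H->R->C->L->E->refl->H->L'->E->R'->G->plug->G
Char 3 ('F'): step: R->2, L=6; F->plug->F->R->D->L->C->refl->A->L'->F->R'->B->plug->B
Char 4 ('E'): step: R->3, L=6; E->plug->E->R->C->L->E->refl->H->L'->E->R'->A->plug->A
Char 5 ('C'): step: R->4, L=6; C->plug->C->R->F->L->A->refl->C->L'->D->R'->H->plug->H
Char 6 ('G'): step: R->5, L=6; G->plug->G->R->C->L->E->refl->H->L'->E->R'->B->plug->B
Char 7 ('B'): step: R->6, L=6; B->plug->B->R->H->L->F->refl->D->L'->A->R'->D->plug->D
Char 8 ('E'): step: R->7, L=6; E->plug->E->R->A->L->D->refl->F->L'->H->R'->C->plug->C
Char 9 ('G'): step: R->0, L->7 (L advanced); G->plug->G->R->B->L->D->refl->F->L'->A->R'->F->plug->F

Answer: FGBAHBDCF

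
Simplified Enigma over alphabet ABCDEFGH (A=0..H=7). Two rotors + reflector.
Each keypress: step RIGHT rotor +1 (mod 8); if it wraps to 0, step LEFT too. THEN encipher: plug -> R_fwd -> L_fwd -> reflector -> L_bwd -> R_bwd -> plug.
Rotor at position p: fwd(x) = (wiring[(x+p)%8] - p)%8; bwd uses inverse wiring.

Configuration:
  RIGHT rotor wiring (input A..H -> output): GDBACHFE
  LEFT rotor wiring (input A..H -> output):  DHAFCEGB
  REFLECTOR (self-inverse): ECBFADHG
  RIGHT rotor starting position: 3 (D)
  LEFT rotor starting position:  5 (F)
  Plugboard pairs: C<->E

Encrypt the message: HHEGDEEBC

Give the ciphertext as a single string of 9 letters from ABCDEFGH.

Char 1 ('H'): step: R->4, L=5; H->plug->H->R->E->L->C->refl->B->L'->B->R'->C->plug->E
Char 2 ('H'): step: R->5, L=5; H->plug->H->R->F->L->D->refl->F->L'->H->R'->C->plug->E
Char 3 ('E'): step: R->6, L=5; E->plug->C->R->A->L->H->refl->G->L'->D->R'->E->plug->C
Char 4 ('G'): step: R->7, L=5; G->plug->G->R->A->L->H->refl->G->L'->D->R'->F->plug->F
Char 5 ('D'): step: R->0, L->6 (L advanced); D->plug->D->R->A->L->A->refl->E->L'->G->R'->A->plug->A
Char 6 ('E'): step: R->1, L=6; E->plug->C->R->H->L->G->refl->H->L'->F->R'->H->plug->H
Char 7 ('E'): step: R->2, L=6; E->plug->C->R->A->L->A->refl->E->L'->G->R'->B->plug->B
Char 8 ('B'): step: R->3, L=6; B->plug->B->R->H->L->G->refl->H->L'->F->R'->A->plug->A
Char 9 ('C'): step: R->4, L=6; C->plug->E->R->C->L->F->refl->D->L'->B->R'->C->plug->E

Answer: EECFAHBAE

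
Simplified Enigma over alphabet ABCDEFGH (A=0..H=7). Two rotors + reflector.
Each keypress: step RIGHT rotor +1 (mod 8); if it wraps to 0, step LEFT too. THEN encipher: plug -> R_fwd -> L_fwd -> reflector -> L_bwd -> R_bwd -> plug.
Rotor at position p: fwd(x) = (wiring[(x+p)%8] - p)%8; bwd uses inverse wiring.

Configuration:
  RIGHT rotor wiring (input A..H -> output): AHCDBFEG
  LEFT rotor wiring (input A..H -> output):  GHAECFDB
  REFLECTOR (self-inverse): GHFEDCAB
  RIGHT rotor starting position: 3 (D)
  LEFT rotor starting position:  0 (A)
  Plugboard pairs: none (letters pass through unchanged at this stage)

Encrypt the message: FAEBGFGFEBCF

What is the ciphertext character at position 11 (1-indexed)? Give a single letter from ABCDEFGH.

Char 1 ('F'): step: R->4, L=0; F->plug->F->R->D->L->E->refl->D->L'->G->R'->G->plug->G
Char 2 ('A'): step: R->5, L=0; A->plug->A->R->A->L->G->refl->A->L'->C->R'->E->plug->E
Char 3 ('E'): step: R->6, L=0; E->plug->E->R->E->L->C->refl->F->L'->F->R'->F->plug->F
Char 4 ('B'): step: R->7, L=0; B->plug->B->R->B->L->H->refl->B->L'->H->R'->A->plug->A
Char 5 ('G'): step: R->0, L->1 (L advanced); G->plug->G->R->E->L->E->refl->D->L'->C->R'->C->plug->C
Char 6 ('F'): step: R->1, L=1; F->plug->F->R->D->L->B->refl->H->L'->B->R'->B->plug->B
Char 7 ('G'): step: R->2, L=1; G->plug->G->R->G->L->A->refl->G->L'->A->R'->A->plug->A
Char 8 ('F'): step: R->3, L=1; F->plug->F->R->F->L->C->refl->F->L'->H->R'->H->plug->H
Char 9 ('E'): step: R->4, L=1; E->plug->E->R->E->L->E->refl->D->L'->C->R'->D->plug->D
Char 10 ('B'): step: R->5, L=1; B->plug->B->R->H->L->F->refl->C->L'->F->R'->F->plug->F
Char 11 ('C'): step: R->6, L=1; C->plug->C->R->C->L->D->refl->E->L'->E->R'->E->plug->E

E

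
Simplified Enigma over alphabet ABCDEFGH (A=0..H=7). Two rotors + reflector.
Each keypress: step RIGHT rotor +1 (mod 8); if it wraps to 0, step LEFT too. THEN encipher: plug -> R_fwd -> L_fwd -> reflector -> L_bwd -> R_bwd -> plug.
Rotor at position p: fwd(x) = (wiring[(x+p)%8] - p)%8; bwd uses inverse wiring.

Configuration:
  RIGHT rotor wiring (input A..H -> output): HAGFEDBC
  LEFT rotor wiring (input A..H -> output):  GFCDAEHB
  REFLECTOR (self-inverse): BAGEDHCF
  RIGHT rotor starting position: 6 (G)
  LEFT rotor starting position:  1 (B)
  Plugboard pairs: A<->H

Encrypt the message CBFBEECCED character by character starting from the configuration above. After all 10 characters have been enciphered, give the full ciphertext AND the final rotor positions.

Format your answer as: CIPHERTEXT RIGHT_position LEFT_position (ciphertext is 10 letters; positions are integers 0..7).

Char 1 ('C'): step: R->7, L=1; C->plug->C->R->B->L->B->refl->A->L'->G->R'->E->plug->E
Char 2 ('B'): step: R->0, L->2 (L advanced); B->plug->B->R->A->L->A->refl->B->L'->B->R'->G->plug->G
Char 3 ('F'): step: R->1, L=2; F->plug->F->R->A->L->A->refl->B->L'->B->R'->G->plug->G
Char 4 ('B'): step: R->2, L=2; B->plug->B->R->D->L->C->refl->G->L'->C->R'->C->plug->C
Char 5 ('E'): step: R->3, L=2; E->plug->E->R->H->L->D->refl->E->L'->G->R'->D->plug->D
Char 6 ('E'): step: R->4, L=2; E->plug->E->R->D->L->C->refl->G->L'->C->R'->G->plug->G
Char 7 ('C'): step: R->5, L=2; C->plug->C->R->F->L->H->refl->F->L'->E->R'->B->plug->B
Char 8 ('C'): step: R->6, L=2; C->plug->C->R->B->L->B->refl->A->L'->A->R'->E->plug->E
Char 9 ('E'): step: R->7, L=2; E->plug->E->R->G->L->E->refl->D->L'->H->R'->D->plug->D
Char 10 ('D'): step: R->0, L->3 (L advanced); D->plug->D->R->F->L->D->refl->E->L'->D->R'->F->plug->F
Final: ciphertext=EGGCDGBEDF, RIGHT=0, LEFT=3

Answer: EGGCDGBEDF 0 3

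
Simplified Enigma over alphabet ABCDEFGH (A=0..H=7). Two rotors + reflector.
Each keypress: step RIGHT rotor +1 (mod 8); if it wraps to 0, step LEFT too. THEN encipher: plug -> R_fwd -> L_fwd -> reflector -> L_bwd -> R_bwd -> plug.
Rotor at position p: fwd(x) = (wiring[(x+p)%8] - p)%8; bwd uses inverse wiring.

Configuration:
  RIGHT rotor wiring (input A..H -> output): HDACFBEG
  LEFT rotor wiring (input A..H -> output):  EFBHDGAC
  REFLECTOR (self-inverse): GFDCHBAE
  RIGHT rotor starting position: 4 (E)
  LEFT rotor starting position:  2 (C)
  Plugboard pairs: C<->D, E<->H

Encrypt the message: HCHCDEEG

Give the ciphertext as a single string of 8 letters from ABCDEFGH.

Answer: BFBEBCHD

Derivation:
Char 1 ('H'): step: R->5, L=2; H->plug->E->R->G->L->C->refl->D->L'->H->R'->B->plug->B
Char 2 ('C'): step: R->6, L=2; C->plug->D->R->F->L->A->refl->G->L'->E->R'->F->plug->F
Char 3 ('H'): step: R->7, L=2; H->plug->E->R->D->L->E->refl->H->L'->A->R'->B->plug->B
Char 4 ('C'): step: R->0, L->3 (L advanced); C->plug->D->R->C->L->D->refl->C->L'->G->R'->H->plug->E
Char 5 ('D'): step: R->1, L=3; D->plug->C->R->B->L->A->refl->G->L'->H->R'->B->plug->B
Char 6 ('E'): step: R->2, L=3; E->plug->H->R->B->L->A->refl->G->L'->H->R'->D->plug->C
Char 7 ('E'): step: R->3, L=3; E->plug->H->R->F->L->B->refl->F->L'->D->R'->E->plug->H
Char 8 ('G'): step: R->4, L=3; G->plug->G->R->E->L->H->refl->E->L'->A->R'->C->plug->D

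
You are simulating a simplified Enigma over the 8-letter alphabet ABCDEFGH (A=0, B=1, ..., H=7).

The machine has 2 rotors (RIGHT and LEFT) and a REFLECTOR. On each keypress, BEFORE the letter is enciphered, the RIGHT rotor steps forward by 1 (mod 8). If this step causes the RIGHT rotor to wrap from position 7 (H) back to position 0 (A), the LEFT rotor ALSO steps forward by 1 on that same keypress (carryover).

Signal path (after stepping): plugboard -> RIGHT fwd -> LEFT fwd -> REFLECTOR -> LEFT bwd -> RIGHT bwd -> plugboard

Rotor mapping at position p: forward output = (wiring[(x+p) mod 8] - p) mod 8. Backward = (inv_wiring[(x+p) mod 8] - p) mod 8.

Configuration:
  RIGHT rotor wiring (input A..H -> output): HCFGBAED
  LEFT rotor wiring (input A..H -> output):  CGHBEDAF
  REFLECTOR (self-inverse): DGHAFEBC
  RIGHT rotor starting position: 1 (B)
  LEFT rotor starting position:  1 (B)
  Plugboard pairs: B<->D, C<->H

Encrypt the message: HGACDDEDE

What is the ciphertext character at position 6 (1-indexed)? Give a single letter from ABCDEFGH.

Char 1 ('H'): step: R->2, L=1; H->plug->C->R->H->L->B->refl->G->L'->B->R'->F->plug->F
Char 2 ('G'): step: R->3, L=1; G->plug->G->R->H->L->B->refl->G->L'->B->R'->D->plug->B
Char 3 ('A'): step: R->4, L=1; A->plug->A->R->F->L->H->refl->C->L'->E->R'->B->plug->D
Char 4 ('C'): step: R->5, L=1; C->plug->H->R->E->L->C->refl->H->L'->F->R'->E->plug->E
Char 5 ('D'): step: R->6, L=1; D->plug->B->R->F->L->H->refl->C->L'->E->R'->D->plug->B
Char 6 ('D'): step: R->7, L=1; D->plug->B->R->A->L->F->refl->E->L'->G->R'->D->plug->B

B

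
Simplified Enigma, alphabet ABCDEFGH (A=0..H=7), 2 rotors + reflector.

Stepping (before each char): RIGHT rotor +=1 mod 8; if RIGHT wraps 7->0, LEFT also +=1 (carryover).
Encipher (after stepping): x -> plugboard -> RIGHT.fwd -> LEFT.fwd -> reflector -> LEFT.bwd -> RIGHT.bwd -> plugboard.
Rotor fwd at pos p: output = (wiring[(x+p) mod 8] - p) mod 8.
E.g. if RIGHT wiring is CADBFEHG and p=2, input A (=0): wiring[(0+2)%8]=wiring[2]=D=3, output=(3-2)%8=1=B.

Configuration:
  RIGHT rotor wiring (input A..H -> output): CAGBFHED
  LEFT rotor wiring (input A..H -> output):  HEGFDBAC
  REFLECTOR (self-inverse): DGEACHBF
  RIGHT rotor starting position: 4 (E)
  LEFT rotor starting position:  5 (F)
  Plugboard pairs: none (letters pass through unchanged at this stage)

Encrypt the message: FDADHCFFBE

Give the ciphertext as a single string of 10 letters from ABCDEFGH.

Char 1 ('F'): step: R->5, L=5; F->plug->F->R->B->L->D->refl->A->L'->G->R'->C->plug->C
Char 2 ('D'): step: R->6, L=5; D->plug->D->R->C->L->F->refl->H->L'->E->R'->C->plug->C
Char 3 ('A'): step: R->7, L=5; A->plug->A->R->E->L->H->refl->F->L'->C->R'->E->plug->E
Char 4 ('D'): step: R->0, L->6 (L advanced); D->plug->D->R->B->L->E->refl->C->L'->A->R'->B->plug->B
Char 5 ('H'): step: R->1, L=6; H->plug->H->R->B->L->E->refl->C->L'->A->R'->C->plug->C
Char 6 ('C'): step: R->2, L=6; C->plug->C->R->D->L->G->refl->B->L'->C->R'->E->plug->E
Char 7 ('F'): step: R->3, L=6; F->plug->F->R->H->L->D->refl->A->L'->E->R'->C->plug->C
Char 8 ('F'): step: R->4, L=6; F->plug->F->R->E->L->A->refl->D->L'->H->R'->D->plug->D
Char 9 ('B'): step: R->5, L=6; B->plug->B->R->H->L->D->refl->A->L'->E->R'->G->plug->G
Char 10 ('E'): step: R->6, L=6; E->plug->E->R->A->L->C->refl->E->L'->B->R'->H->plug->H

Answer: CCEBCECDGH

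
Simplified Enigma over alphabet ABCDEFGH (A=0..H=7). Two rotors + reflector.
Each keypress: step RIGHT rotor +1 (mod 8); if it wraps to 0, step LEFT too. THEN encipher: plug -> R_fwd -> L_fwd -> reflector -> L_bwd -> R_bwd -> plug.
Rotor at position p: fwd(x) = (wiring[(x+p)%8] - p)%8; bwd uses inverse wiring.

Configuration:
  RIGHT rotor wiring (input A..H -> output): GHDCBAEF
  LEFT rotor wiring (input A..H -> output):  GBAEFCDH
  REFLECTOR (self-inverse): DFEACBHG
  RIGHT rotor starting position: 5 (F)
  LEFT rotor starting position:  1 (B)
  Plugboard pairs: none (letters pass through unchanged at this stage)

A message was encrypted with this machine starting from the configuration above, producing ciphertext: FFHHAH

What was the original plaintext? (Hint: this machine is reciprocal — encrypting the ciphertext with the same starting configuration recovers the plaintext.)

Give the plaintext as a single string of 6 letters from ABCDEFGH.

Char 1 ('F'): step: R->6, L=1; F->plug->F->R->E->L->B->refl->F->L'->H->R'->B->plug->B
Char 2 ('F'): step: R->7, L=1; F->plug->F->R->C->L->D->refl->A->L'->A->R'->C->plug->C
Char 3 ('H'): step: R->0, L->2 (L advanced); H->plug->H->R->F->L->F->refl->B->L'->E->R'->G->plug->G
Char 4 ('H'): step: R->1, L=2; H->plug->H->R->F->L->F->refl->B->L'->E->R'->G->plug->G
Char 5 ('A'): step: R->2, L=2; A->plug->A->R->B->L->C->refl->E->L'->G->R'->D->plug->D
Char 6 ('H'): step: R->3, L=2; H->plug->H->R->A->L->G->refl->H->L'->H->R'->A->plug->A

Answer: BCGGDA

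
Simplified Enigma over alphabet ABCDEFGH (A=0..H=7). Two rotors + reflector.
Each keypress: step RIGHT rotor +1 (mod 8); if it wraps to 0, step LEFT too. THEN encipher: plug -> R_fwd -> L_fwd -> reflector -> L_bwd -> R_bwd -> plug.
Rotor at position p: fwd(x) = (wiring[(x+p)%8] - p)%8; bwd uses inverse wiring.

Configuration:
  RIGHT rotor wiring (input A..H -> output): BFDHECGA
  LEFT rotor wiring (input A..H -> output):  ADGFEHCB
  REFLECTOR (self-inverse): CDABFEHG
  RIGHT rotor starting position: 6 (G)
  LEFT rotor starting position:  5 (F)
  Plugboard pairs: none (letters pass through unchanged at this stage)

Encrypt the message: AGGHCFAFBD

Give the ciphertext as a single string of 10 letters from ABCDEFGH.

Char 1 ('A'): step: R->7, L=5; A->plug->A->R->B->L->F->refl->E->L'->C->R'->B->plug->B
Char 2 ('G'): step: R->0, L->6 (L advanced); G->plug->G->R->G->L->G->refl->H->L'->F->R'->B->plug->B
Char 3 ('G'): step: R->1, L=6; G->plug->G->R->H->L->B->refl->D->L'->B->R'->E->plug->E
Char 4 ('H'): step: R->2, L=6; H->plug->H->R->D->L->F->refl->E->L'->A->R'->D->plug->D
Char 5 ('C'): step: R->3, L=6; C->plug->C->R->H->L->B->refl->D->L'->B->R'->B->plug->B
Char 6 ('F'): step: R->4, L=6; F->plug->F->R->B->L->D->refl->B->L'->H->R'->G->plug->G
Char 7 ('A'): step: R->5, L=6; A->plug->A->R->F->L->H->refl->G->L'->G->R'->F->plug->F
Char 8 ('F'): step: R->6, L=6; F->plug->F->R->B->L->D->refl->B->L'->H->R'->D->plug->D
Char 9 ('B'): step: R->7, L=6; B->plug->B->R->C->L->C->refl->A->L'->E->R'->D->plug->D
Char 10 ('D'): step: R->0, L->7 (L advanced); D->plug->D->R->H->L->D->refl->B->L'->B->R'->A->plug->A

Answer: BBEDBGFDDA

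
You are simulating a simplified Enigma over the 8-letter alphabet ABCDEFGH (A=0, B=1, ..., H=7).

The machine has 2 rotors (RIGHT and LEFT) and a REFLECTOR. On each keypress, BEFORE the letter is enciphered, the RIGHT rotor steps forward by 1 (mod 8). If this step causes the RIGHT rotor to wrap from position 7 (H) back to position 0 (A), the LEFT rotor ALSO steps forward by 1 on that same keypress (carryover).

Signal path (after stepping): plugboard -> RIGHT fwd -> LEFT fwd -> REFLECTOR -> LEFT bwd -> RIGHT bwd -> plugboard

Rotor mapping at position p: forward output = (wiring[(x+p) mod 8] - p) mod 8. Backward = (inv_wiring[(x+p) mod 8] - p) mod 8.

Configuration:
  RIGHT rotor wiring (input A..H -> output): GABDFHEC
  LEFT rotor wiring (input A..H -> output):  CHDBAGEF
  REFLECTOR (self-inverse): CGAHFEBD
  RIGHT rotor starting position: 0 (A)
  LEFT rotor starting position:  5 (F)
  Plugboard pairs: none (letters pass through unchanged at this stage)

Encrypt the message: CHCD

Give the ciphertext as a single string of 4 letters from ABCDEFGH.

Char 1 ('C'): step: R->1, L=5; C->plug->C->R->C->L->A->refl->C->L'->E->R'->D->plug->D
Char 2 ('H'): step: R->2, L=5; H->plug->H->R->G->L->E->refl->F->L'->D->R'->C->plug->C
Char 3 ('C'): step: R->3, L=5; C->plug->C->R->E->L->C->refl->A->L'->C->R'->B->plug->B
Char 4 ('D'): step: R->4, L=5; D->plug->D->R->G->L->E->refl->F->L'->D->R'->B->plug->B

Answer: DCBB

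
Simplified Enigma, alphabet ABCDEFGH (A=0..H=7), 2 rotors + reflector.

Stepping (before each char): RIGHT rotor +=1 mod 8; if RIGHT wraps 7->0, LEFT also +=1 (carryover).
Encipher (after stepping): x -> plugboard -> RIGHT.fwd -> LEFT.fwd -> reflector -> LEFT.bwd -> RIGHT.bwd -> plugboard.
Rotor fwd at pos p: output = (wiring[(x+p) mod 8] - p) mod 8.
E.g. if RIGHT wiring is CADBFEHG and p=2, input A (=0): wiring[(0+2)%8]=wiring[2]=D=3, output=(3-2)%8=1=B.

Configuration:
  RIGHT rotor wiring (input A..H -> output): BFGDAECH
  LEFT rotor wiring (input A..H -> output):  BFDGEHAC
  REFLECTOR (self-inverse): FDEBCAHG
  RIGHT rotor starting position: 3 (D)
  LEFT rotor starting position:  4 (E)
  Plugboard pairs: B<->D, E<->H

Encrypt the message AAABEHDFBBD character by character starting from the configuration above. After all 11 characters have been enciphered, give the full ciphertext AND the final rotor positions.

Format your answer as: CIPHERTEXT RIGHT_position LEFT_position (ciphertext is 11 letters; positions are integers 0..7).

Char 1 ('A'): step: R->4, L=4; A->plug->A->R->E->L->F->refl->A->L'->A->R'->B->plug->D
Char 2 ('A'): step: R->5, L=4; A->plug->A->R->H->L->C->refl->E->L'->C->R'->C->plug->C
Char 3 ('A'): step: R->6, L=4; A->plug->A->R->E->L->F->refl->A->L'->A->R'->E->plug->H
Char 4 ('B'): step: R->7, L=4; B->plug->D->R->H->L->C->refl->E->L'->C->R'->B->plug->D
Char 5 ('E'): step: R->0, L->5 (L advanced); E->plug->H->R->H->L->H->refl->G->L'->F->R'->B->plug->D
Char 6 ('H'): step: R->1, L=5; H->plug->E->R->D->L->E->refl->C->L'->A->R'->H->plug->E
Char 7 ('D'): step: R->2, L=5; D->plug->B->R->B->L->D->refl->B->L'->G->R'->C->plug->C
Char 8 ('F'): step: R->3, L=5; F->plug->F->R->G->L->B->refl->D->L'->B->R'->C->plug->C
Char 9 ('B'): step: R->4, L=5; B->plug->D->R->D->L->E->refl->C->L'->A->R'->B->plug->D
Char 10 ('B'): step: R->5, L=5; B->plug->D->R->E->L->A->refl->F->L'->C->R'->C->plug->C
Char 11 ('D'): step: R->6, L=5; D->plug->B->R->B->L->D->refl->B->L'->G->R'->H->plug->E
Final: ciphertext=DCHDDECCDCE, RIGHT=6, LEFT=5

Answer: DCHDDECCDCE 6 5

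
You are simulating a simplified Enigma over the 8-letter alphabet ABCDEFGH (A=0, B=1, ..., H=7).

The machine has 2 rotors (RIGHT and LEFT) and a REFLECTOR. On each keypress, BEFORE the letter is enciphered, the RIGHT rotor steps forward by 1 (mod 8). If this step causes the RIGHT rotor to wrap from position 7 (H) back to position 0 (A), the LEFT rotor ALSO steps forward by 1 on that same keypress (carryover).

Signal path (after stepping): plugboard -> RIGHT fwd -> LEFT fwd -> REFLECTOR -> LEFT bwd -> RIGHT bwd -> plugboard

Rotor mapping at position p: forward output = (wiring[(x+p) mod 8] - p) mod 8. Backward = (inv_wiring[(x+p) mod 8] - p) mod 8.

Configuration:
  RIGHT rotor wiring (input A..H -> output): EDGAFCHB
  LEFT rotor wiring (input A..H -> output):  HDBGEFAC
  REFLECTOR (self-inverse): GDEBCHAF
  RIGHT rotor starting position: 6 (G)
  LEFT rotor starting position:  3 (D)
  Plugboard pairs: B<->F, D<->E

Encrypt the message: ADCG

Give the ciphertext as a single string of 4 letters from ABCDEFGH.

Answer: FCAB

Derivation:
Char 1 ('A'): step: R->7, L=3; A->plug->A->R->C->L->C->refl->E->L'->F->R'->B->plug->F
Char 2 ('D'): step: R->0, L->4 (L advanced); D->plug->E->R->F->L->H->refl->F->L'->G->R'->C->plug->C
Char 3 ('C'): step: R->1, L=4; C->plug->C->R->H->L->C->refl->E->L'->C->R'->A->plug->A
Char 4 ('G'): step: R->2, L=4; G->plug->G->R->C->L->E->refl->C->L'->H->R'->F->plug->B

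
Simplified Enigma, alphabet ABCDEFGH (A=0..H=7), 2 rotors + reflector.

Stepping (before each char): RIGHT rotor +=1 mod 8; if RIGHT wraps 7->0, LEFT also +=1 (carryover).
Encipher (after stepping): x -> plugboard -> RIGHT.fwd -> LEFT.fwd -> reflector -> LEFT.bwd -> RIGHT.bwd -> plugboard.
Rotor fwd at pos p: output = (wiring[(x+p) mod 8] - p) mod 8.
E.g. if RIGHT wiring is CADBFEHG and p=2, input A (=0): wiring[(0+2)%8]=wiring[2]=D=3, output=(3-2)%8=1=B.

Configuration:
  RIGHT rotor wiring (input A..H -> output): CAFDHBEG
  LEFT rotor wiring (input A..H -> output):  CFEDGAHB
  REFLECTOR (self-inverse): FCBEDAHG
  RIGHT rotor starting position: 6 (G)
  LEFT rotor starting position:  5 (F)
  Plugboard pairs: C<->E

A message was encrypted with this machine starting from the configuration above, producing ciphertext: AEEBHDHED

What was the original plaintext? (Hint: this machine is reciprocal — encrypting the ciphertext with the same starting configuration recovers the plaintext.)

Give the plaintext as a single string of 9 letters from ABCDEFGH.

Char 1 ('A'): step: R->7, L=5; A->plug->A->R->H->L->B->refl->C->L'->B->R'->C->plug->E
Char 2 ('E'): step: R->0, L->6 (L advanced); E->plug->C->R->F->L->F->refl->A->L'->G->R'->H->plug->H
Char 3 ('E'): step: R->1, L=6; E->plug->C->R->C->L->E->refl->D->L'->B->R'->H->plug->H
Char 4 ('B'): step: R->2, L=6; B->plug->B->R->B->L->D->refl->E->L'->C->R'->E->plug->C
Char 5 ('H'): step: R->3, L=6; H->plug->H->R->C->L->E->refl->D->L'->B->R'->D->plug->D
Char 6 ('D'): step: R->4, L=6; D->plug->D->R->C->L->E->refl->D->L'->B->R'->G->plug->G
Char 7 ('H'): step: R->5, L=6; H->plug->H->R->C->L->E->refl->D->L'->B->R'->C->plug->E
Char 8 ('E'): step: R->6, L=6; E->plug->C->R->E->L->G->refl->H->L'->D->R'->H->plug->H
Char 9 ('D'): step: R->7, L=6; D->plug->D->R->G->L->A->refl->F->L'->F->R'->H->plug->H

Answer: EHHCDGEHH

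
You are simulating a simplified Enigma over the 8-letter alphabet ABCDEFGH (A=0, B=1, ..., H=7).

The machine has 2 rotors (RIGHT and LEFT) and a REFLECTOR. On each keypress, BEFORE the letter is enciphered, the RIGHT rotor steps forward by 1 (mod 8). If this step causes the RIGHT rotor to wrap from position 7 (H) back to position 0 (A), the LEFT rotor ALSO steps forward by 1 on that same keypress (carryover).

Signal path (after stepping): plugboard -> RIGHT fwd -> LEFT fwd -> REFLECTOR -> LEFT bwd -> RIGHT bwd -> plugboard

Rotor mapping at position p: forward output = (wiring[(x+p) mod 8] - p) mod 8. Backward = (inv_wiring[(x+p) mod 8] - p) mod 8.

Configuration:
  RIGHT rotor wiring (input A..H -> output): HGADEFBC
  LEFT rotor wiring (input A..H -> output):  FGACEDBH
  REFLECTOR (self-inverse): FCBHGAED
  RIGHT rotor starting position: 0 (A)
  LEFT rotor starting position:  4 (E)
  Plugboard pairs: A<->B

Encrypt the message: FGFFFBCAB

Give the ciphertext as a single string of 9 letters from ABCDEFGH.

Char 1 ('F'): step: R->1, L=4; F->plug->F->R->A->L->A->refl->F->L'->C->R'->C->plug->C
Char 2 ('G'): step: R->2, L=4; G->plug->G->R->F->L->C->refl->B->L'->E->R'->H->plug->H
Char 3 ('F'): step: R->3, L=4; F->plug->F->R->E->L->B->refl->C->L'->F->R'->H->plug->H
Char 4 ('F'): step: R->4, L=4; F->plug->F->R->C->L->F->refl->A->L'->A->R'->A->plug->B
Char 5 ('F'): step: R->5, L=4; F->plug->F->R->D->L->D->refl->H->L'->B->R'->E->plug->E
Char 6 ('B'): step: R->6, L=4; B->plug->A->R->D->L->D->refl->H->L'->B->R'->C->plug->C
Char 7 ('C'): step: R->7, L=4; C->plug->C->R->H->L->G->refl->E->L'->G->R'->G->plug->G
Char 8 ('A'): step: R->0, L->5 (L advanced); A->plug->B->R->G->L->F->refl->A->L'->D->R'->D->plug->D
Char 9 ('B'): step: R->1, L=5; B->plug->A->R->F->L->D->refl->H->L'->H->R'->B->plug->A

Answer: CHHBECGDA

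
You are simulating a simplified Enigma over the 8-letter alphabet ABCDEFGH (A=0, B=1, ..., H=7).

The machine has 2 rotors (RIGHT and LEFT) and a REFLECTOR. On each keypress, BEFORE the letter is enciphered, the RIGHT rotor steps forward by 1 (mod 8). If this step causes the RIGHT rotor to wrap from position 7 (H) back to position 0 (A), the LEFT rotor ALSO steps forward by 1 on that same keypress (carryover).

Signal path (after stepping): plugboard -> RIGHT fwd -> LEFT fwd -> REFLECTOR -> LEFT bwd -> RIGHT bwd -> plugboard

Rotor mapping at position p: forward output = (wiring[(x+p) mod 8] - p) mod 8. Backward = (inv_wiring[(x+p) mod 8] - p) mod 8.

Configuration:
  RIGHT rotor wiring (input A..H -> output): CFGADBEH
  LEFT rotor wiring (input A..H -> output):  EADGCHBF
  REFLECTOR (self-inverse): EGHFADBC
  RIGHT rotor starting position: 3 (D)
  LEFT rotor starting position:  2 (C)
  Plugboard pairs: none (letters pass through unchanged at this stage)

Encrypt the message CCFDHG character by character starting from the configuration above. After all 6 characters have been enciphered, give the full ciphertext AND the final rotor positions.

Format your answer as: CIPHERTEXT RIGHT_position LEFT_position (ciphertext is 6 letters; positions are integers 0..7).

Char 1 ('C'): step: R->4, L=2; C->plug->C->R->A->L->B->refl->G->L'->H->R'->A->plug->A
Char 2 ('C'): step: R->5, L=2; C->plug->C->R->C->L->A->refl->E->L'->B->R'->F->plug->F
Char 3 ('F'): step: R->6, L=2; F->plug->F->R->C->L->A->refl->E->L'->B->R'->B->plug->B
Char 4 ('D'): step: R->7, L=2; D->plug->D->R->H->L->G->refl->B->L'->A->R'->A->plug->A
Char 5 ('H'): step: R->0, L->3 (L advanced); H->plug->H->R->H->L->A->refl->E->L'->C->R'->A->plug->A
Char 6 ('G'): step: R->1, L=3; G->plug->G->R->G->L->F->refl->D->L'->A->R'->E->plug->E
Final: ciphertext=AFBAAE, RIGHT=1, LEFT=3

Answer: AFBAAE 1 3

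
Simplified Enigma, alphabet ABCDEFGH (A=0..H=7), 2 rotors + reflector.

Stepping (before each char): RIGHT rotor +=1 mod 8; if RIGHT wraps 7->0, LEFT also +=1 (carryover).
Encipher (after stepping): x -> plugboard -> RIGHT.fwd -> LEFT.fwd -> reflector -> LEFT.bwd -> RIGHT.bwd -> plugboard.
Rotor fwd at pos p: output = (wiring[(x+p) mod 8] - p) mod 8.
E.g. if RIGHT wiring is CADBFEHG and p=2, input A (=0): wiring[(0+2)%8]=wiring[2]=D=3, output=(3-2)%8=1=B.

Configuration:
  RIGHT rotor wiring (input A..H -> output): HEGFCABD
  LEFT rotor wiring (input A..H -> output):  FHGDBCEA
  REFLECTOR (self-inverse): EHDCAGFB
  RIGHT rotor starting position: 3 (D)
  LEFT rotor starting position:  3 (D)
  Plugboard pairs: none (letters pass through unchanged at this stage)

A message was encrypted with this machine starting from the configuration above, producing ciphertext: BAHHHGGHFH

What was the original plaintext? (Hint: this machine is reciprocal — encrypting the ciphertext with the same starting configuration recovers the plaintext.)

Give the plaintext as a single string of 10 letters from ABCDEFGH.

Char 1 ('B'): step: R->4, L=3; B->plug->B->R->E->L->F->refl->G->L'->B->R'->H->plug->H
Char 2 ('A'): step: R->5, L=3; A->plug->A->R->D->L->B->refl->H->L'->C->R'->D->plug->D
Char 3 ('H'): step: R->6, L=3; H->plug->H->R->C->L->H->refl->B->L'->D->R'->A->plug->A
Char 4 ('H'): step: R->7, L=3; H->plug->H->R->C->L->H->refl->B->L'->D->R'->F->plug->F
Char 5 ('H'): step: R->0, L->4 (L advanced); H->plug->H->R->D->L->E->refl->A->L'->C->R'->E->plug->E
Char 6 ('G'): step: R->1, L=4; G->plug->G->R->C->L->A->refl->E->L'->D->R'->A->plug->A
Char 7 ('G'): step: R->2, L=4; G->plug->G->R->F->L->D->refl->C->L'->G->R'->D->plug->D
Char 8 ('H'): step: R->3, L=4; H->plug->H->R->D->L->E->refl->A->L'->C->R'->A->plug->A
Char 9 ('F'): step: R->4, L=4; F->plug->F->R->A->L->F->refl->G->L'->B->R'->H->plug->H
Char 10 ('H'): step: R->5, L=4; H->plug->H->R->F->L->D->refl->C->L'->G->R'->C->plug->C

Answer: HDAFEADAHC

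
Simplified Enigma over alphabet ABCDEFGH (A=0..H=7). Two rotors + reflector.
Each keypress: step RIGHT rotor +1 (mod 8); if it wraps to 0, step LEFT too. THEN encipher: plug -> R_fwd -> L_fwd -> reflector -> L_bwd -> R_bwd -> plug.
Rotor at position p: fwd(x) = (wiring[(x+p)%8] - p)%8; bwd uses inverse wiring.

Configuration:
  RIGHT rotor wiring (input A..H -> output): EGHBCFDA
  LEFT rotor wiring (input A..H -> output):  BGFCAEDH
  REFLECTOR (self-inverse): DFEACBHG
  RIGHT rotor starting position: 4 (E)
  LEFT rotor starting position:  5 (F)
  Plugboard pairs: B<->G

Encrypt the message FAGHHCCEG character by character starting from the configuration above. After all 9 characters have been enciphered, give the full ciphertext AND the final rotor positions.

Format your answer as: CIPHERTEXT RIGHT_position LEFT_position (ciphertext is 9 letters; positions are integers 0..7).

Answer: CHCDFEBGH 5 6

Derivation:
Char 1 ('F'): step: R->5, L=5; F->plug->F->R->C->L->C->refl->E->L'->D->R'->C->plug->C
Char 2 ('A'): step: R->6, L=5; A->plug->A->R->F->L->A->refl->D->L'->H->R'->H->plug->H
Char 3 ('G'): step: R->7, L=5; G->plug->B->R->F->L->A->refl->D->L'->H->R'->C->plug->C
Char 4 ('H'): step: R->0, L->6 (L advanced); H->plug->H->R->A->L->F->refl->B->L'->B->R'->D->plug->D
Char 5 ('H'): step: R->1, L=6; H->plug->H->R->D->L->A->refl->D->L'->C->R'->F->plug->F
Char 6 ('C'): step: R->2, L=6; C->plug->C->R->A->L->F->refl->B->L'->B->R'->E->plug->E
Char 7 ('C'): step: R->3, L=6; C->plug->C->R->C->L->D->refl->A->L'->D->R'->G->plug->B
Char 8 ('E'): step: R->4, L=6; E->plug->E->R->A->L->F->refl->B->L'->B->R'->B->plug->G
Char 9 ('G'): step: R->5, L=6; G->plug->B->R->G->L->C->refl->E->L'->F->R'->H->plug->H
Final: ciphertext=CHCDFEBGH, RIGHT=5, LEFT=6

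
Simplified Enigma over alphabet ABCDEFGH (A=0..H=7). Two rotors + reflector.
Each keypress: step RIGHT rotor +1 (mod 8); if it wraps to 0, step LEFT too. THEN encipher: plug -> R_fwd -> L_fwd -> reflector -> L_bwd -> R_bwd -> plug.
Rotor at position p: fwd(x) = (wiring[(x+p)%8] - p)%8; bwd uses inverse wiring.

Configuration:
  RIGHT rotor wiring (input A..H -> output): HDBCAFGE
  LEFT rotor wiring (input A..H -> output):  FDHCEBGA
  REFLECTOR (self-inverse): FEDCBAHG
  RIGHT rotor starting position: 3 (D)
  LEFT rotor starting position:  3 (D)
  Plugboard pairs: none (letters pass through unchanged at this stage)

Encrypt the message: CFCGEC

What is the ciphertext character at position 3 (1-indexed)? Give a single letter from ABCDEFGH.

Char 1 ('C'): step: R->4, L=3; C->plug->C->R->C->L->G->refl->H->L'->A->R'->D->plug->D
Char 2 ('F'): step: R->5, L=3; F->plug->F->R->E->L->F->refl->A->L'->G->R'->E->plug->E
Char 3 ('C'): step: R->6, L=3; C->plug->C->R->B->L->B->refl->E->L'->H->R'->H->plug->H

H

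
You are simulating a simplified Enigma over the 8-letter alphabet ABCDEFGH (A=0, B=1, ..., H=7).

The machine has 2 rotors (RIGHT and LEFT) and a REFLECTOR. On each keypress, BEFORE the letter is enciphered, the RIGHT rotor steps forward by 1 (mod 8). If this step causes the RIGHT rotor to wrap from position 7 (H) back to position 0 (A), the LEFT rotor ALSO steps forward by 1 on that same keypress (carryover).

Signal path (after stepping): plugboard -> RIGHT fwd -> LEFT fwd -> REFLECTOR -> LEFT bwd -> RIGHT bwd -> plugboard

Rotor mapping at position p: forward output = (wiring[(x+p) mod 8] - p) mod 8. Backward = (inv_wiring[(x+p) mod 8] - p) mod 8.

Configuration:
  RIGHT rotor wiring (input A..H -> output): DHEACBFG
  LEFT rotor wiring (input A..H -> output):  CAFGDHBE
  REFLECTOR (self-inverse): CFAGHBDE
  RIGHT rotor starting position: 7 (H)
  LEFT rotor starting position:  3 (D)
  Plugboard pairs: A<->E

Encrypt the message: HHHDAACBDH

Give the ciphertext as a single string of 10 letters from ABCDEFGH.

Char 1 ('H'): step: R->0, L->4 (L advanced); H->plug->H->R->G->L->B->refl->F->L'->C->R'->E->plug->A
Char 2 ('H'): step: R->1, L=4; H->plug->H->R->C->L->F->refl->B->L'->G->R'->A->plug->E
Char 3 ('H'): step: R->2, L=4; H->plug->H->R->F->L->E->refl->H->L'->A->R'->C->plug->C
Char 4 ('D'): step: R->3, L=4; D->plug->D->R->C->L->F->refl->B->L'->G->R'->C->plug->C
Char 5 ('A'): step: R->4, L=4; A->plug->E->R->H->L->C->refl->A->L'->D->R'->F->plug->F
Char 6 ('A'): step: R->5, L=4; A->plug->E->R->C->L->F->refl->B->L'->G->R'->D->plug->D
Char 7 ('C'): step: R->6, L=4; C->plug->C->R->F->L->E->refl->H->L'->A->R'->B->plug->B
Char 8 ('B'): step: R->7, L=4; B->plug->B->R->E->L->G->refl->D->L'->B->R'->E->plug->A
Char 9 ('D'): step: R->0, L->5 (L advanced); D->plug->D->R->A->L->C->refl->A->L'->F->R'->G->plug->G
Char 10 ('H'): step: R->1, L=5; H->plug->H->R->C->L->H->refl->E->L'->B->R'->D->plug->D

Answer: AECCFDBAGD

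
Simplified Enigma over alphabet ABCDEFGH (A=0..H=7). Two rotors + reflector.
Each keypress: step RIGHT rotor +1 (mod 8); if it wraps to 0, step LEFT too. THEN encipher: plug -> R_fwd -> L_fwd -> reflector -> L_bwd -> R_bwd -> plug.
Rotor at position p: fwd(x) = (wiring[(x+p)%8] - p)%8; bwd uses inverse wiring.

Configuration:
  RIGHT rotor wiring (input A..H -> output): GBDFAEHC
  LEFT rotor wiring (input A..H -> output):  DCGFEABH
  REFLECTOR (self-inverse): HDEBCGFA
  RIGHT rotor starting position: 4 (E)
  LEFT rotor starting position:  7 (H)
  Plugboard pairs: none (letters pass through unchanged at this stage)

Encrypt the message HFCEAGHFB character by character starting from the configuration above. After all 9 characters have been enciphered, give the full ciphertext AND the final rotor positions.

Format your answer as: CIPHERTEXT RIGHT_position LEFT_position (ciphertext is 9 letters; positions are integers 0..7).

Char 1 ('H'): step: R->5, L=7; H->plug->H->R->D->L->H->refl->A->L'->A->R'->G->plug->G
Char 2 ('F'): step: R->6, L=7; F->plug->F->R->H->L->C->refl->E->L'->B->R'->A->plug->A
Char 3 ('C'): step: R->7, L=7; C->plug->C->R->C->L->D->refl->B->L'->G->R'->E->plug->E
Char 4 ('E'): step: R->0, L->0 (L advanced); E->plug->E->R->A->L->D->refl->B->L'->G->R'->A->plug->A
Char 5 ('A'): step: R->1, L=0; A->plug->A->R->A->L->D->refl->B->L'->G->R'->F->plug->F
Char 6 ('G'): step: R->2, L=0; G->plug->G->R->E->L->E->refl->C->L'->B->R'->A->plug->A
Char 7 ('H'): step: R->3, L=0; H->plug->H->R->A->L->D->refl->B->L'->G->R'->G->plug->G
Char 8 ('F'): step: R->4, L=0; F->plug->F->R->F->L->A->refl->H->L'->H->R'->G->plug->G
Char 9 ('B'): step: R->5, L=0; B->plug->B->R->C->L->G->refl->F->L'->D->R'->H->plug->H
Final: ciphertext=GAEAFAGGH, RIGHT=5, LEFT=0

Answer: GAEAFAGGH 5 0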